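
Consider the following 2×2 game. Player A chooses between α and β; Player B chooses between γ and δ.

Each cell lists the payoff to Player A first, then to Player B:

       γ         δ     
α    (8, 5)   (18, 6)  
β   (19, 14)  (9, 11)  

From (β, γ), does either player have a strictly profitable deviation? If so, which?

Neither

Player A at (β, γ) earns 19; deviating to α yields 8 — not better.
Player B earns 14; deviating to δ yields 11 — not better.
Neither player can strictly improve; the profile is a Nash equilibrium.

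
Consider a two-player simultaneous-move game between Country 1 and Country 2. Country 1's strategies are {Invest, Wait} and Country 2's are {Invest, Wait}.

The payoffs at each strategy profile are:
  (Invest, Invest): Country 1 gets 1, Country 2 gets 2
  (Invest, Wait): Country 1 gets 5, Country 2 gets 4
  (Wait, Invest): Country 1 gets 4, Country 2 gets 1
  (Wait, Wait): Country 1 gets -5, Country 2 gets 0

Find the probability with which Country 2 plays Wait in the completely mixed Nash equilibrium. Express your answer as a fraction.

3/13

Let q be the probability that Country 2 plays Invest. In a completely mixed equilibrium, Country 1 must be indifferent between Invest and Wait.
Country 1's expected payoff from Invest is q + 5(1−q); from Wait it is 4q − 5(1−q).
Setting these equal: −4q + 5 = 9q − 5, so q = 10/13.
Therefore Country 2 plays Wait with probability 1 − 10/13 = 3/13.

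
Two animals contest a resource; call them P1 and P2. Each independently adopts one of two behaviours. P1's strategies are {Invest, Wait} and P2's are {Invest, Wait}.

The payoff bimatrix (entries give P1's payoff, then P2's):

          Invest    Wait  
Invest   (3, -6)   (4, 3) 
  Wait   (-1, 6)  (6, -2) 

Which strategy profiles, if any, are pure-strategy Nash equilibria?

(Invest, Invest): P2 prefers Wait (3 > -6) — not an equilibrium.
(Invest, Wait): P1 prefers Wait (6 > 4) — not an equilibrium.
(Wait, Invest): P1 prefers Invest (3 > -1) — not an equilibrium.
(Wait, Wait): P2 prefers Invest (6 > -2) — not an equilibrium.

none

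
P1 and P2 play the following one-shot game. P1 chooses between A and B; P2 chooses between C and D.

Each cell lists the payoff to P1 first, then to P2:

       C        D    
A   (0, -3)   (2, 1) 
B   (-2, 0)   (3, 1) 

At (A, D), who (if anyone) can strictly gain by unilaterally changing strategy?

P1 at (A, D) earns 2; deviating to B yields 3 — a strict improvement.
P2 earns 1; deviating to C yields -3 — not better.
Only P1 has a strictly profitable deviation.

P1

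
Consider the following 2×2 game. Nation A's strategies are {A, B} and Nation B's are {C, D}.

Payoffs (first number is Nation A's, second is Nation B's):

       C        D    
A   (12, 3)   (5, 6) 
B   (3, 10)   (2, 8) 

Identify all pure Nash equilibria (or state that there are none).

(A, C): Nation B prefers D (6 > 3) — not an equilibrium.
(A, D): Nation A gets 5 ≥ 2 from B, and Nation B gets 6 ≥ 3 from C — Nash equilibrium.
(B, C): Nation A prefers A (12 > 3) — not an equilibrium.
(B, D): Nation A prefers A (5 > 2); Nation B prefers C (10 > 8) — not an equilibrium.

(A, D)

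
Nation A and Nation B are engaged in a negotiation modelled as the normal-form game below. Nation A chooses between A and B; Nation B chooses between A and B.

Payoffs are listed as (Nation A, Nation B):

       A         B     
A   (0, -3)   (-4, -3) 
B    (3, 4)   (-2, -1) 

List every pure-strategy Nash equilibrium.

(A, A): Nation A prefers B (3 > 0) — not an equilibrium.
(A, B): Nation A prefers B (-2 > -4) — not an equilibrium.
(B, A): Nation A gets 3 ≥ 0 from A, and Nation B gets 4 ≥ -1 from B — Nash equilibrium.
(B, B): Nation B prefers A (4 > -1) — not an equilibrium.

(B, A)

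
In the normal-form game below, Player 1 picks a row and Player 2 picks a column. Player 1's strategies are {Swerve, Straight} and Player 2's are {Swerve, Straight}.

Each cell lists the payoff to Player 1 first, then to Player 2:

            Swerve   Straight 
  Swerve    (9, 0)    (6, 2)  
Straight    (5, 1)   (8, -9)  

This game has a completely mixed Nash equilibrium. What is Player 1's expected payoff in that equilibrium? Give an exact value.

7

First find y, the probability Player 2 plays Swerve, from Player 1's indifference between Swerve and Straight: 9y + 6(1−y) = 5y + 8(1−y), giving y = 1/3.
Since Player 1 is indifferent in equilibrium, Player 1's expected payoff equals the payoff from either row against (1/3, 2/3). Using Swerve: 9(1/3) + 6(2/3) = 7.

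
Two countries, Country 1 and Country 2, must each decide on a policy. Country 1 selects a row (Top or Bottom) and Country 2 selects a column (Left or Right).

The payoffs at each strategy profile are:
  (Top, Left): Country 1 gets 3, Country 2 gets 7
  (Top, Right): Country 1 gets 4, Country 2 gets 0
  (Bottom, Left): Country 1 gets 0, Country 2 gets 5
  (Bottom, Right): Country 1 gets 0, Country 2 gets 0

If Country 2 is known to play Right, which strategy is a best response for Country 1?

Top

Against Right, Country 1 earns 4 from Top and 0 from Bottom.
So Top is the best response.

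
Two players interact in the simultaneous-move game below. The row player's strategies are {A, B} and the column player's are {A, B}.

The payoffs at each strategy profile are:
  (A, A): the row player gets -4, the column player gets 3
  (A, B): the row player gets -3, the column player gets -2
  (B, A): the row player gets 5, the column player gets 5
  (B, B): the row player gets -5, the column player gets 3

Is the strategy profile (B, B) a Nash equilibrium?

At (B, B), the row player earns -5; switching to A would give -3, so the row player would deviate.
The column player earns 3; switching to A would give 5, so the column player would deviate.
Since at least one player can profitably deviate, this is not a Nash equilibrium.

No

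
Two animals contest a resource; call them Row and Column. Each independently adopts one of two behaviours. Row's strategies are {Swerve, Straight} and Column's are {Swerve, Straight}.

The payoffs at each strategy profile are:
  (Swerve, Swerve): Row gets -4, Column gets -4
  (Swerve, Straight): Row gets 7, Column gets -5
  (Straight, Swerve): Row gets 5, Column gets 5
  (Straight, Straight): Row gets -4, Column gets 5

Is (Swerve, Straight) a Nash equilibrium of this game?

At (Swerve, Straight), Row earns 7; switching to Straight would give -4, so Row has no profitable deviation.
Column earns -5; switching to Swerve would give -4, so Column would deviate.
Since at least one player can profitably deviate, this is not a Nash equilibrium.

No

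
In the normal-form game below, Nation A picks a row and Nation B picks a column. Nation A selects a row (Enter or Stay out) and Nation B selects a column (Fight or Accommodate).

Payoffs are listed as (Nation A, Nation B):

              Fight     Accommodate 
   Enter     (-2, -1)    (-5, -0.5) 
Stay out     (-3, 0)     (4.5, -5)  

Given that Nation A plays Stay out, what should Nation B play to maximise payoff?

Fight

Against Stay out, Nation B earns 0 from Fight and -5 from Accommodate.
So Fight is the best response.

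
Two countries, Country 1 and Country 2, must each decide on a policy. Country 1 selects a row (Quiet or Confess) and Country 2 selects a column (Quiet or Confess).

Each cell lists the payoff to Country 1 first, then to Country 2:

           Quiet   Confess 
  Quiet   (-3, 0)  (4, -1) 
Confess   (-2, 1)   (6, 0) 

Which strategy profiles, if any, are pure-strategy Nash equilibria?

(Quiet, Quiet): Country 1 prefers Confess (-2 > -3) — not an equilibrium.
(Quiet, Confess): Country 1 prefers Confess (6 > 4); Country 2 prefers Quiet (0 > -1) — not an equilibrium.
(Confess, Quiet): Country 1 gets -2 ≥ -3 from Quiet, and Country 2 gets 1 ≥ 0 from Confess — Nash equilibrium.
(Confess, Confess): Country 2 prefers Quiet (1 > 0) — not an equilibrium.

(Confess, Quiet)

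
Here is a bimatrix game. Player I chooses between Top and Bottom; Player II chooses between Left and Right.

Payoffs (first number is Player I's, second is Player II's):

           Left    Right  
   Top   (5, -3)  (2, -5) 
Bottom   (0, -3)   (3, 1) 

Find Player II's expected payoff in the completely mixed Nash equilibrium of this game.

-3

First find x, the probability Player I plays Top, from Player II's indifference between Left and Right: −3x − 3(1−x) = −5x + (1−x), giving x = 2/3.
Since Player II is indifferent in equilibrium, Player II's expected payoff equals the payoff from either column against (2/3, 1/3). Using Left: −3(2/3) − 3(1/3) = -3.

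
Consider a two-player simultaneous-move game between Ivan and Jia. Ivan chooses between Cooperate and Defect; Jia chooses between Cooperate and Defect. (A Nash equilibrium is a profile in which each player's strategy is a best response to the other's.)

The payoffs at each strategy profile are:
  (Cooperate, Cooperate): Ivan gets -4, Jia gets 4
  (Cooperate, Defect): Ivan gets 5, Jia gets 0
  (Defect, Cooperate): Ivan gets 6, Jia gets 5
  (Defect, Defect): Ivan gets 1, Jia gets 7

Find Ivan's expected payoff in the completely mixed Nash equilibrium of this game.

First find q, the probability Jia plays Cooperate, from Ivan's indifference between Cooperate and Defect: −4q + 5(1−q) = 6q + (1−q), giving q = 2/7.
Since Ivan is indifferent in equilibrium, Ivan's expected payoff equals the payoff from either row against (2/7, 5/7). Using Cooperate: −4(2/7) + 5(5/7) = 17/7.

17/7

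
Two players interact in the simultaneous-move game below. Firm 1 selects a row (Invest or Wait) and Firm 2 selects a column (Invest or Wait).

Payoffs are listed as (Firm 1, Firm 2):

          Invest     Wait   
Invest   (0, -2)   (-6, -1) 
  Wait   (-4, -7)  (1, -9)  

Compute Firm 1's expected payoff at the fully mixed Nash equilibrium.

First find q, the probability Firm 2 plays Invest, from Firm 1's indifference between Invest and Wait: −6(1−q) = −4q + (1−q), giving q = 7/11.
Since Firm 1 is indifferent in equilibrium, Firm 1's expected payoff equals the payoff from either row against (7/11, 4/11). Using Invest: −6(4/11) = -24/11.

-24/11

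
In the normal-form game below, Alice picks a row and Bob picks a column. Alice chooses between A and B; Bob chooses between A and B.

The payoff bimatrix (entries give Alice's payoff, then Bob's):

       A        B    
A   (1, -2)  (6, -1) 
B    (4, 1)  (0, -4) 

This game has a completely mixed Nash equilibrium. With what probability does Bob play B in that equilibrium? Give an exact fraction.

Let q be the probability that Bob plays A. In a completely mixed equilibrium, Alice must be indifferent between A and B.
Alice's expected payoff from A is q + 6(1−q); from B it is 4q.
Setting these equal: −5q + 6 = 4q, so q = 2/3.
Therefore Bob plays B with probability 1 − 2/3 = 1/3.

1/3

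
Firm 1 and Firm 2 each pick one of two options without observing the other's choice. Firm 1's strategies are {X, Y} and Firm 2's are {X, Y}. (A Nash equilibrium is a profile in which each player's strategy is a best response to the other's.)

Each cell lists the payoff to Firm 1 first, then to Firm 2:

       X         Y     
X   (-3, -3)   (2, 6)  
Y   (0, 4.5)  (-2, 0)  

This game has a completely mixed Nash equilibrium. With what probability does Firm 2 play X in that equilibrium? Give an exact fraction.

Let c be the probability that Firm 2 plays X. In a completely mixed equilibrium, Firm 1 must be indifferent between X and Y.
Firm 1's expected payoff from X is −3c + 2(1−c); from Y it is −2(1−c).
Setting these equal: −5c + 2 = 2c − 2, so c = 4/7.

4/7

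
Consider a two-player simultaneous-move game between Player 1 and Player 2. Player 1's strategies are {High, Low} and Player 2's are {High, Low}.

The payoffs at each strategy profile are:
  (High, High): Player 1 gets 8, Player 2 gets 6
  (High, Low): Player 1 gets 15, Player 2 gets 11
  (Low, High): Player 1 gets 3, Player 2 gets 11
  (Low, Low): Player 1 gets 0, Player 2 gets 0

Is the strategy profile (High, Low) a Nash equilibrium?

Yes

At (High, Low), Player 1 earns 15; switching to Low would give 0, so Player 1 has no profitable deviation.
Player 2 earns 11; switching to High would give 6, so Player 2 has no profitable deviation.
Neither player can gain by a unilateral deviation, so this profile is a Nash equilibrium.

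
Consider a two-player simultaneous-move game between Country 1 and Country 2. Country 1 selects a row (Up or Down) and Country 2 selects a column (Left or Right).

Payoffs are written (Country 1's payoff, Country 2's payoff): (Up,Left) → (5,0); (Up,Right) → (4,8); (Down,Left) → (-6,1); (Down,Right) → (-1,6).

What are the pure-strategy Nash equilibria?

(Up, Right)

(Up, Left): Country 2 prefers Right (8 > 0) — not an equilibrium.
(Up, Right): Country 1 gets 4 ≥ -1 from Down, and Country 2 gets 8 ≥ 0 from Left — Nash equilibrium.
(Down, Left): Country 1 prefers Up (5 > -6); Country 2 prefers Right (6 > 1) — not an equilibrium.
(Down, Right): Country 1 prefers Up (4 > -1) — not an equilibrium.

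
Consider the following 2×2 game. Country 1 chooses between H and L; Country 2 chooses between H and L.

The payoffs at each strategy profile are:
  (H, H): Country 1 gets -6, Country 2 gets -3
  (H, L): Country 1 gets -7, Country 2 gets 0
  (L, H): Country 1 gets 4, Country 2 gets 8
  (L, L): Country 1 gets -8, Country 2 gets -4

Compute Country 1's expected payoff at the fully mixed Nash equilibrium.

-76/11

First find q, the probability Country 2 plays H, from Country 1's indifference between H and L: −6q − 7(1−q) = 4q − 8(1−q), giving q = 1/11.
Since Country 1 is indifferent in equilibrium, Country 1's expected payoff equals the payoff from either row against (1/11, 10/11). Using H: −6(1/11) − 7(10/11) = -76/11.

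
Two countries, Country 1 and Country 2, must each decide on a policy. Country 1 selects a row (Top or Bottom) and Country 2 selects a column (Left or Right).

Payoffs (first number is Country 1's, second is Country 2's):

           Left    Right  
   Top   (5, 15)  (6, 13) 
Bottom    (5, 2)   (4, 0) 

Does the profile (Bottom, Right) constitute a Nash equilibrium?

No

At (Bottom, Right), Country 1 earns 4; switching to Top would give 6, so Country 1 would deviate.
Country 2 earns 0; switching to Left would give 2, so Country 2 would deviate.
Since at least one player can profitably deviate, this is not a Nash equilibrium.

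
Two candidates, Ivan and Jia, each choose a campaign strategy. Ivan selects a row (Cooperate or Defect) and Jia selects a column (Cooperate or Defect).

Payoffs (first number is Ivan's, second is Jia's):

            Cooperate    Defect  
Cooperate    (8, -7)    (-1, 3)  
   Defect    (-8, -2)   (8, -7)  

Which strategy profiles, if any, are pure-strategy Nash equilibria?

none

(Cooperate, Cooperate): Jia prefers Defect (3 > -7) — not an equilibrium.
(Cooperate, Defect): Ivan prefers Defect (8 > -1) — not an equilibrium.
(Defect, Cooperate): Ivan prefers Cooperate (8 > -8) — not an equilibrium.
(Defect, Defect): Jia prefers Cooperate (-2 > -7) — not an equilibrium.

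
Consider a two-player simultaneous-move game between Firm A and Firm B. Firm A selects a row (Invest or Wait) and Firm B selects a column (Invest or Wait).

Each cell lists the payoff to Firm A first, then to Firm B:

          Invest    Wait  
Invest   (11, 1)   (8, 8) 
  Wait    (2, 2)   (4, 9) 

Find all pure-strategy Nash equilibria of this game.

(Invest, Wait)

(Invest, Invest): Firm B prefers Wait (8 > 1) — not an equilibrium.
(Invest, Wait): Firm A gets 8 ≥ 4 from Wait, and Firm B gets 8 ≥ 1 from Invest — Nash equilibrium.
(Wait, Invest): Firm A prefers Invest (11 > 2); Firm B prefers Wait (9 > 2) — not an equilibrium.
(Wait, Wait): Firm A prefers Invest (8 > 4) — not an equilibrium.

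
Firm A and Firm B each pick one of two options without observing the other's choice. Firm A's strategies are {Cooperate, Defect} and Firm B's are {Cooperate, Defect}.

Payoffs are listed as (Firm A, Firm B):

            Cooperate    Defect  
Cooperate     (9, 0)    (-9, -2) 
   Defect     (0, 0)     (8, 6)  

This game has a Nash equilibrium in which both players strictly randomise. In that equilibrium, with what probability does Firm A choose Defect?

1/4

Let r be the probability that Firm A plays Cooperate. In a completely mixed equilibrium, Firm B must be indifferent between Cooperate and Defect.
Firm B's expected payoff from Cooperate is 0; from Defect it is −2r + 6(1−r).
Setting these equal: 0 = −8r + 6, so r = 3/4.
Therefore Firm A plays Defect with probability 1 − 3/4 = 1/4.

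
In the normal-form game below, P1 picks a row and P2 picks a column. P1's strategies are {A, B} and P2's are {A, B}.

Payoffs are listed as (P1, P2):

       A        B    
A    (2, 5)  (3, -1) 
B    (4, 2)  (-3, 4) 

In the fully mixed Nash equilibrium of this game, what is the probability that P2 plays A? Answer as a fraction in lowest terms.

3/4

Let q be the probability that P2 plays A. In a completely mixed equilibrium, P1 must be indifferent between A and B.
P1's expected payoff from A is 2q + 3(1−q); from B it is 4q − 3(1−q).
Setting these equal: −q + 3 = 7q − 3, so q = 3/4.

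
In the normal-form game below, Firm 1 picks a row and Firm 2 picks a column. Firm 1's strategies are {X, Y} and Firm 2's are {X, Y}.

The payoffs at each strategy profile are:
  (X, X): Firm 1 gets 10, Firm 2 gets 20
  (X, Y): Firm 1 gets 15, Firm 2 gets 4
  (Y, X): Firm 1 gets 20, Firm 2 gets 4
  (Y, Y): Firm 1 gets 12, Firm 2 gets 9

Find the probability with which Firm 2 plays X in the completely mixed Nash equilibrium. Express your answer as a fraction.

3/13

Let c be the probability that Firm 2 plays X. In a completely mixed equilibrium, Firm 1 must be indifferent between X and Y.
Firm 1's expected payoff from X is 10c + 15(1−c); from Y it is 20c + 12(1−c).
Setting these equal: −5c + 15 = 8c + 12, so c = 3/13.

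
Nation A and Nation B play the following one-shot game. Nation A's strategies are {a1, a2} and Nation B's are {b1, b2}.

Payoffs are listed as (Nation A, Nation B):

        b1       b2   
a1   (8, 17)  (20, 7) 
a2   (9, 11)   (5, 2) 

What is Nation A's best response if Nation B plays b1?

Against b1, Nation A earns 8 from a1 and 9 from a2.
So a2 is the best response.

a2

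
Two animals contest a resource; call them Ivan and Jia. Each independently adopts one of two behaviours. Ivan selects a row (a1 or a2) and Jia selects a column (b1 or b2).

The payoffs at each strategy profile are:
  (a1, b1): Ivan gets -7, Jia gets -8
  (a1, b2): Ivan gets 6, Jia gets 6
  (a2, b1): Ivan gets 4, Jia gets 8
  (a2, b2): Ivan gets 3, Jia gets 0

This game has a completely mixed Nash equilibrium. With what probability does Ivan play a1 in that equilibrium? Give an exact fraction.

Let r be the probability that Ivan plays a1. In a completely mixed equilibrium, Jia must be indifferent between b1 and b2.
Jia's expected payoff from b1 is −8r + 8(1−r); from b2 it is 6r.
Setting these equal: −16r + 8 = 6r, so r = 4/11.

4/11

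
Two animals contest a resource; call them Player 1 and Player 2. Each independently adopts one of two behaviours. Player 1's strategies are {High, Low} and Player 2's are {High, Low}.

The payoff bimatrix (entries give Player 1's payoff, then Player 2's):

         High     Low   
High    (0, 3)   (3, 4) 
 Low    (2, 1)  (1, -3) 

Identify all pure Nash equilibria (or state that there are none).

(High, High): Player 1 prefers Low (2 > 0); Player 2 prefers Low (4 > 3) — not an equilibrium.
(High, Low): Player 1 gets 3 ≥ 1 from Low, and Player 2 gets 4 ≥ 3 from High — Nash equilibrium.
(Low, High): Player 1 gets 2 ≥ 0 from High, and Player 2 gets 1 ≥ -3 from Low — Nash equilibrium.
(Low, Low): Player 1 prefers High (3 > 1); Player 2 prefers High (1 > -3) — not an equilibrium.

(High, Low) and (Low, High)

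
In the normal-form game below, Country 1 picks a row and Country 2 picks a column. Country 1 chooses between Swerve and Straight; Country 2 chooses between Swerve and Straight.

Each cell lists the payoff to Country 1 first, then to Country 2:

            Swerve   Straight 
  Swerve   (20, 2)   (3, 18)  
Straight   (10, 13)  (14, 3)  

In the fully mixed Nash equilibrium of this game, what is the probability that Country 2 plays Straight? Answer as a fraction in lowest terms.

10/21

Let c be the probability that Country 2 plays Swerve. In a completely mixed equilibrium, Country 1 must be indifferent between Swerve and Straight.
Country 1's expected payoff from Swerve is 20c + 3(1−c); from Straight it is 10c + 14(1−c).
Setting these equal: 17c + 3 = −4c + 14, so c = 11/21.
Therefore Country 2 plays Straight with probability 1 − 11/21 = 10/21.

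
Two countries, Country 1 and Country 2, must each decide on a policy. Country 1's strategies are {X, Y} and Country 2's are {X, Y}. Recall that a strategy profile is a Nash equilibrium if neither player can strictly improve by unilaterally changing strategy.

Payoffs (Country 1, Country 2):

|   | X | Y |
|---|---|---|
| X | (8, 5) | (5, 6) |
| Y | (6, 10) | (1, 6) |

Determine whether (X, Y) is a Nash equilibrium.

Yes

At (X, Y), Country 1 earns 5; switching to Y would give 1, so Country 1 has no profitable deviation.
Country 2 earns 6; switching to X would give 5, so Country 2 has no profitable deviation.
Neither player can gain by a unilateral deviation, so this profile is a Nash equilibrium.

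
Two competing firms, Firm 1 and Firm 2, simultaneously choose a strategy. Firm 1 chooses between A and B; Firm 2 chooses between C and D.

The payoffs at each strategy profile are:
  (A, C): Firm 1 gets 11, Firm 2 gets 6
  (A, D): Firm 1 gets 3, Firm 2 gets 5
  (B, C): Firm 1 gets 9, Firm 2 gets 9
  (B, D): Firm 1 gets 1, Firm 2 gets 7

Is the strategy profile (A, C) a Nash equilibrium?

At (A, C), Firm 1 earns 11; switching to B would give 9, so Firm 1 has no profitable deviation.
Firm 2 earns 6; switching to D would give 5, so Firm 2 has no profitable deviation.
Neither player can gain by a unilateral deviation, so this profile is a Nash equilibrium.

Yes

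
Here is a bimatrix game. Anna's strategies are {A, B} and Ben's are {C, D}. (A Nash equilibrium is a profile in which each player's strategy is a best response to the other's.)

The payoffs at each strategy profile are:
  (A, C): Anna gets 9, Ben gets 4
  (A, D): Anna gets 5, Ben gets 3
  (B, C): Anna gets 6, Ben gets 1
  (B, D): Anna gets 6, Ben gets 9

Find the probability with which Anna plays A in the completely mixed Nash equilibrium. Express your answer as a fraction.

8/9

Let x be the probability that Anna plays A. In a completely mixed equilibrium, Ben must be indifferent between C and D.
Ben's expected payoff from C is 4x + (1−x); from D it is 3x + 9(1−x).
Setting these equal: 3x + 1 = −6x + 9, so x = 8/9.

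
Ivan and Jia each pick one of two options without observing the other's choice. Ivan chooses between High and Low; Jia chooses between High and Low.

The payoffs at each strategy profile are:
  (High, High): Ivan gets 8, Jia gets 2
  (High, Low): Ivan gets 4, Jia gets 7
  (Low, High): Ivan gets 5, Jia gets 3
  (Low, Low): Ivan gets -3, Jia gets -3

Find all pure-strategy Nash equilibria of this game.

(High, High): Jia prefers Low (7 > 2) — not an equilibrium.
(High, Low): Ivan gets 4 ≥ -3 from Low, and Jia gets 7 ≥ 2 from High — Nash equilibrium.
(Low, High): Ivan prefers High (8 > 5) — not an equilibrium.
(Low, Low): Ivan prefers High (4 > -3); Jia prefers High (3 > -3) — not an equilibrium.

(High, Low)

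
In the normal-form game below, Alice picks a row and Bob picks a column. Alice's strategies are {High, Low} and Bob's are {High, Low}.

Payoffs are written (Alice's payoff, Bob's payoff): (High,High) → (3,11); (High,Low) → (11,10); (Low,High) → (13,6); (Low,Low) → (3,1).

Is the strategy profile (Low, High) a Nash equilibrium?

Yes

At (Low, High), Alice earns 13; switching to High would give 3, so Alice has no profitable deviation.
Bob earns 6; switching to Low would give 1, so Bob has no profitable deviation.
Neither player can gain by a unilateral deviation, so this profile is a Nash equilibrium.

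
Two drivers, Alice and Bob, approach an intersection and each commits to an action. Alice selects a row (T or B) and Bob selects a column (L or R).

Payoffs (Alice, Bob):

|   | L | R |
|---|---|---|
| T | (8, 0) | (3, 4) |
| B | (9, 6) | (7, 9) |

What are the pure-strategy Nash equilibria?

(B, R)

(T, L): Alice prefers B (9 > 8); Bob prefers R (4 > 0) — not an equilibrium.
(T, R): Alice prefers B (7 > 3) — not an equilibrium.
(B, L): Bob prefers R (9 > 6) — not an equilibrium.
(B, R): Alice gets 7 ≥ 3 from T, and Bob gets 9 ≥ 6 from L — Nash equilibrium.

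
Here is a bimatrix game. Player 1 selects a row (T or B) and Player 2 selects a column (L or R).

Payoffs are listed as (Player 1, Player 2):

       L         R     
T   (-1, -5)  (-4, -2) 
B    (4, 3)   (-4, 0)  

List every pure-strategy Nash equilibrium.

(T, R) and (B, L)

(T, L): Player 1 prefers B (4 > -1); Player 2 prefers R (-2 > -5) — not an equilibrium.
(T, R): Player 1 gets -4 ≥ -4 from B, and Player 2 gets -2 ≥ -5 from L — Nash equilibrium.
(B, L): Player 1 gets 4 ≥ -1 from T, and Player 2 gets 3 ≥ 0 from R — Nash equilibrium.
(B, R): Player 2 prefers L (3 > 0) — not an equilibrium.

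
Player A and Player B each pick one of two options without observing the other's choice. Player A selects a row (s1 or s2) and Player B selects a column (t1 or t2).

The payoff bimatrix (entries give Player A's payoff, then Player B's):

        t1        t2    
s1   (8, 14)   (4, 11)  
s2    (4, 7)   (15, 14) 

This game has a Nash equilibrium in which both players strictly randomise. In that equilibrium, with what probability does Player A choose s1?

Let x be the probability that Player A plays s1. In a completely mixed equilibrium, Player B must be indifferent between t1 and t2.
Player B's expected payoff from t1 is 14x + 7(1−x); from t2 it is 11x + 14(1−x).
Setting these equal: 7x + 7 = −3x + 14, so x = 7/10.

7/10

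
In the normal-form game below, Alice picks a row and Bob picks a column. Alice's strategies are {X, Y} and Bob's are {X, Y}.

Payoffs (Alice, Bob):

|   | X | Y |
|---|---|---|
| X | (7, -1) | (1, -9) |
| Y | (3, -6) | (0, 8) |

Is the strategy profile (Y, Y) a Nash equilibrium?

At (Y, Y), Alice earns 0; switching to X would give 1, so Alice would deviate.
Bob earns 8; switching to X would give -6, so Bob has no profitable deviation.
Since at least one player can profitably deviate, this is not a Nash equilibrium.

No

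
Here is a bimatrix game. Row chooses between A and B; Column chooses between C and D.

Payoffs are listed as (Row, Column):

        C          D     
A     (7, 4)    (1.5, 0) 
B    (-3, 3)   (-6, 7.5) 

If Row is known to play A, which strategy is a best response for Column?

Against A, Column earns 4 from C and 0 from D.
So C is the best response.

C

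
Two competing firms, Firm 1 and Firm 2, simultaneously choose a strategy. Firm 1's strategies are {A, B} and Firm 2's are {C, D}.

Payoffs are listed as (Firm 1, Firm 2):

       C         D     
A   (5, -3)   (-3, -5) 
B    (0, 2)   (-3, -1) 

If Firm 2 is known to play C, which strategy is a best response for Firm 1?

A

Against C, Firm 1 earns 5 from A and 0 from B.
So A is the best response.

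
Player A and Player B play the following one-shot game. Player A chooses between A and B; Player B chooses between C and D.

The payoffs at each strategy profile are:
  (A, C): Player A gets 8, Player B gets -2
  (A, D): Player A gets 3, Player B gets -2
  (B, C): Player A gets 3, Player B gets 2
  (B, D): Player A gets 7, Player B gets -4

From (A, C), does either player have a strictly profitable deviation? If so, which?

Player A at (A, C) earns 8; deviating to B yields 3 — not better.
Player B earns -2; deviating to D yields -2 — not better.
Neither player can strictly improve; the profile is a Nash equilibrium.

Neither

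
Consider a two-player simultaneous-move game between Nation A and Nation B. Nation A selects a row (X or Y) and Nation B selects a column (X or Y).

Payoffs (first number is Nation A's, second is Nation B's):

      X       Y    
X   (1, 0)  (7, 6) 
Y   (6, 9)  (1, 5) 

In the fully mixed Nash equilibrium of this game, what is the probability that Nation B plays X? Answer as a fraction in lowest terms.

Let c be the probability that Nation B plays X. In a completely mixed equilibrium, Nation A must be indifferent between X and Y.
Nation A's expected payoff from X is c + 7(1−c); from Y it is 6c + (1−c).
Setting these equal: −6c + 7 = 5c + 1, so c = 6/11.

6/11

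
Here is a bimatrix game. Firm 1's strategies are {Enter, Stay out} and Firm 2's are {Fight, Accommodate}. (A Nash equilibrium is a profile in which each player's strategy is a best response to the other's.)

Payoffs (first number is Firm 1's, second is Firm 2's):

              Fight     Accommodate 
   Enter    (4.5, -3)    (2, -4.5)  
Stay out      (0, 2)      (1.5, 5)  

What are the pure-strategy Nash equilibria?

(Enter, Fight): Firm 1 gets 4.5 ≥ 0 from Stay out, and Firm 2 gets -3 ≥ -4.5 from Accommodate — Nash equilibrium.
(Enter, Accommodate): Firm 2 prefers Fight (-3 > -4.5) — not an equilibrium.
(Stay out, Fight): Firm 1 prefers Enter (4.5 > 0); Firm 2 prefers Accommodate (5 > 2) — not an equilibrium.
(Stay out, Accommodate): Firm 1 prefers Enter (2 > 1.5) — not an equilibrium.

(Enter, Fight)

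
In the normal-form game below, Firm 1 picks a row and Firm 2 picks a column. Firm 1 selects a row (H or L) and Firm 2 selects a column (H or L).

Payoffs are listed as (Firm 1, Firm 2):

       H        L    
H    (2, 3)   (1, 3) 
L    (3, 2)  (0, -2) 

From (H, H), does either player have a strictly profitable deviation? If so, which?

Firm 1 at (H, H) earns 2; deviating to L yields 3 — a strict improvement.
Firm 2 earns 3; deviating to L yields 3 — not better.
Only Firm 1 has a strictly profitable deviation.

Firm 1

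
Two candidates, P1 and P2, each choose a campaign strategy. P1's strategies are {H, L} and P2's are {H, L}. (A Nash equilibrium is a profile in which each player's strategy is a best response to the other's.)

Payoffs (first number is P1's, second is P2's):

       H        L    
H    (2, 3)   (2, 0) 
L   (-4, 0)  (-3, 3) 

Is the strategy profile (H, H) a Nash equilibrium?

At (H, H), P1 earns 2; switching to L would give -4, so P1 has no profitable deviation.
P2 earns 3; switching to L would give 0, so P2 has no profitable deviation.
Neither player can gain by a unilateral deviation, so this profile is a Nash equilibrium.

Yes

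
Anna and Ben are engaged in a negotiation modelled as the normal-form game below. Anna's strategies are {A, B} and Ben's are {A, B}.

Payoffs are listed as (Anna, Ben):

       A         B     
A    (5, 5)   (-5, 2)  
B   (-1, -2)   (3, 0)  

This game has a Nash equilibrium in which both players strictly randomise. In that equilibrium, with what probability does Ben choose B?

Let q be the probability that Ben plays A. In a completely mixed equilibrium, Anna must be indifferent between A and B.
Anna's expected payoff from A is 5q − 5(1−q); from B it is −q + 3(1−q).
Setting these equal: 10q − 5 = −4q + 3, so q = 4/7.
Therefore Ben plays B with probability 1 − 4/7 = 3/7.

3/7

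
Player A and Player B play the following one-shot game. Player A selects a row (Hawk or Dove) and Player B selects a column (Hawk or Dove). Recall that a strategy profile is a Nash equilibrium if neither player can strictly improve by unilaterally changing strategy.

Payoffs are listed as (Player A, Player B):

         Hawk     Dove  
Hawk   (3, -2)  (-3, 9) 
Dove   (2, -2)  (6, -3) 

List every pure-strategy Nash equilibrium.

(Hawk, Hawk): Player B prefers Dove (9 > -2) — not an equilibrium.
(Hawk, Dove): Player A prefers Dove (6 > -3) — not an equilibrium.
(Dove, Hawk): Player A prefers Hawk (3 > 2) — not an equilibrium.
(Dove, Dove): Player B prefers Hawk (-2 > -3) — not an equilibrium.

none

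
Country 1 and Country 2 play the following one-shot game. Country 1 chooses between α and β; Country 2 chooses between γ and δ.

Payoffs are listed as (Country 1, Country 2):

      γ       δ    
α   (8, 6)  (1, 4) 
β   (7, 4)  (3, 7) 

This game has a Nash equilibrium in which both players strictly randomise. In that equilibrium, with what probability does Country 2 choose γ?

Let c be the probability that Country 2 plays γ. In a completely mixed equilibrium, Country 1 must be indifferent between α and β.
Country 1's expected payoff from α is 8c + (1−c); from β it is 7c + 3(1−c).
Setting these equal: 7c + 1 = 4c + 3, so c = 2/3.

2/3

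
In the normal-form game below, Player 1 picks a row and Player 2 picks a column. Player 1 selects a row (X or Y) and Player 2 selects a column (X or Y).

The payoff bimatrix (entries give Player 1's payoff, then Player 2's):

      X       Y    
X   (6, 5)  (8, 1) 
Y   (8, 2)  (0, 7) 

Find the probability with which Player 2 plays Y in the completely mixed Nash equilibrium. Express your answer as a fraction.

Let q be the probability that Player 2 plays X. In a completely mixed equilibrium, Player 1 must be indifferent between X and Y.
Player 1's expected payoff from X is 6q + 8(1−q); from Y it is 8q.
Setting these equal: −2q + 8 = 8q, so q = 4/5.
Therefore Player 2 plays Y with probability 1 − 4/5 = 1/5.

1/5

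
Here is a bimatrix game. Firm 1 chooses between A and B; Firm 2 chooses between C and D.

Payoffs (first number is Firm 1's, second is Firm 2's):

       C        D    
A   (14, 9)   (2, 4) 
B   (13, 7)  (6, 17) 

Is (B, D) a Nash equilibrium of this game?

At (B, D), Firm 1 earns 6; switching to A would give 2, so Firm 1 has no profitable deviation.
Firm 2 earns 17; switching to C would give 7, so Firm 2 has no profitable deviation.
Neither player can gain by a unilateral deviation, so this profile is a Nash equilibrium.

Yes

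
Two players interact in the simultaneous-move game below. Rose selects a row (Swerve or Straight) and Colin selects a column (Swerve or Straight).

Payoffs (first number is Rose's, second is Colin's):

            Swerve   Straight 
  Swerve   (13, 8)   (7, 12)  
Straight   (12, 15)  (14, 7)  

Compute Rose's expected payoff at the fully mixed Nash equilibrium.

First find q, the probability Colin plays Swerve, from Rose's indifference between Swerve and Straight: 13q + 7(1−q) = 12q + 14(1−q), giving q = 7/8.
Since Rose is indifferent in equilibrium, Rose's expected payoff equals the payoff from either row against (7/8, 1/8). Using Swerve: 13(7/8) + 7(1/8) = 49/4.

49/4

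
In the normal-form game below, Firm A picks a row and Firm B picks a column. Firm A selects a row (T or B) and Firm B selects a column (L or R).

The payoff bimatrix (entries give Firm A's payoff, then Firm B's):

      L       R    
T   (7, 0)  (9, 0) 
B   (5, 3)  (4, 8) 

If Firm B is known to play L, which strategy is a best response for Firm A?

Against L, Firm A earns 7 from T and 5 from B.
So T is the best response.

T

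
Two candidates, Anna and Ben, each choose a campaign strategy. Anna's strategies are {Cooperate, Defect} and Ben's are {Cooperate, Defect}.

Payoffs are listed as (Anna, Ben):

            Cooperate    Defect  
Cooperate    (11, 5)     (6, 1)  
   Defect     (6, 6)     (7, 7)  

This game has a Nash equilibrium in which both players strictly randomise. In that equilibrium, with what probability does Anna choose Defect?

4/5

Let x be the probability that Anna plays Cooperate. In a completely mixed equilibrium, Ben must be indifferent between Cooperate and Defect.
Ben's expected payoff from Cooperate is 5x + 6(1−x); from Defect it is x + 7(1−x).
Setting these equal: −x + 6 = −6x + 7, so x = 1/5.
Therefore Anna plays Defect with probability 1 − 1/5 = 4/5.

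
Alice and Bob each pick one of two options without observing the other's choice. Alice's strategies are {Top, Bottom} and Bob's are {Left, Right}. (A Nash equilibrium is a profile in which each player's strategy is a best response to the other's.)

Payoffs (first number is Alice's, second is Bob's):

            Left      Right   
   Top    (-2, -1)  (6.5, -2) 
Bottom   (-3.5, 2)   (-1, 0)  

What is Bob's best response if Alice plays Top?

Left

Against Top, Bob earns -1 from Left and -2 from Right.
So Left is the best response.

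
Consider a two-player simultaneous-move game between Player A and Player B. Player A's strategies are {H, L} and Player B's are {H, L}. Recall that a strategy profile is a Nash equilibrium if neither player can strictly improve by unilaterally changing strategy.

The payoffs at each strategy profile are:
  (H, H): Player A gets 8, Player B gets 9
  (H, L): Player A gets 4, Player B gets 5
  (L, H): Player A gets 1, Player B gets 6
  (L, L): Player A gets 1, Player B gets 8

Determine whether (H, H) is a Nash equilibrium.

At (H, H), Player A earns 8; switching to L would give 1, so Player A has no profitable deviation.
Player B earns 9; switching to L would give 5, so Player B has no profitable deviation.
Neither player can gain by a unilateral deviation, so this profile is a Nash equilibrium.

Yes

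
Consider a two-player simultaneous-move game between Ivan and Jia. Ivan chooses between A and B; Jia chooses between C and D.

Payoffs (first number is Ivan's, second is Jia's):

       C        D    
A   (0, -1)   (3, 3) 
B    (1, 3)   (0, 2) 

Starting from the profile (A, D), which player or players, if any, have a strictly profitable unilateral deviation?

Ivan at (A, D) earns 3; deviating to B yields 0 — not better.
Jia earns 3; deviating to C yields -1 — not better.
Neither player can strictly improve; the profile is a Nash equilibrium.

Neither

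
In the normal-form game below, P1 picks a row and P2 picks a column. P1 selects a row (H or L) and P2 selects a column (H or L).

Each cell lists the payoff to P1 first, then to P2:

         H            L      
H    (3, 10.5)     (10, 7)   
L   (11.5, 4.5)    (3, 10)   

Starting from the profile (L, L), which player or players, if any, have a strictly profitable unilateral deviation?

P1 at (L, L) earns 3; deviating to H yields 10 — a strict improvement.
P2 earns 10; deviating to H yields 4.5 — not better.
Only P1 has a strictly profitable deviation.

P1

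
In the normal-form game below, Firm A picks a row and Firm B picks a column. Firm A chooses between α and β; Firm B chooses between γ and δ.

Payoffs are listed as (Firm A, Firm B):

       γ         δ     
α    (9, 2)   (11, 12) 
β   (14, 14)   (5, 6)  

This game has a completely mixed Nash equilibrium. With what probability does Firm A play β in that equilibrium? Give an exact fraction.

5/9

Let x be the probability that Firm A plays α. In a completely mixed equilibrium, Firm B must be indifferent between γ and δ.
Firm B's expected payoff from γ is 2x + 14(1−x); from δ it is 12x + 6(1−x).
Setting these equal: −12x + 14 = 6x + 6, so x = 4/9.
Therefore Firm A plays β with probability 1 − 4/9 = 5/9.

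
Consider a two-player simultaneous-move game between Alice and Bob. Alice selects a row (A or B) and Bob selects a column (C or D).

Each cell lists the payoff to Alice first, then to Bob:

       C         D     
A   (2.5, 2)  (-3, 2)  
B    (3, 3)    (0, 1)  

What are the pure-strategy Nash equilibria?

(B, C)

(A, C): Alice prefers B (3 > 2.5) — not an equilibrium.
(A, D): Alice prefers B (0 > -3) — not an equilibrium.
(B, C): Alice gets 3 ≥ 2.5 from A, and Bob gets 3 ≥ 1 from D — Nash equilibrium.
(B, D): Bob prefers C (3 > 1) — not an equilibrium.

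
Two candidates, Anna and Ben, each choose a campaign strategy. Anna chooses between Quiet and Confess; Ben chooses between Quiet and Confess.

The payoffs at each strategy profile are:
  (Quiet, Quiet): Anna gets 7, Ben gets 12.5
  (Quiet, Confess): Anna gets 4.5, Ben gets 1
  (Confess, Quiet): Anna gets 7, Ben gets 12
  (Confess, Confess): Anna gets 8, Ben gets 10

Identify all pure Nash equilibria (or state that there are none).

(Quiet, Quiet): Anna gets 7 ≥ 7 from Confess, and Ben gets 12.5 ≥ 1 from Confess — Nash equilibrium.
(Quiet, Confess): Anna prefers Confess (8 > 4.5); Ben prefers Quiet (12.5 > 1) — not an equilibrium.
(Confess, Quiet): Anna gets 7 ≥ 7 from Quiet, and Ben gets 12 ≥ 10 from Confess — Nash equilibrium.
(Confess, Confess): Ben prefers Quiet (12 > 10) — not an equilibrium.

(Quiet, Quiet) and (Confess, Quiet)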